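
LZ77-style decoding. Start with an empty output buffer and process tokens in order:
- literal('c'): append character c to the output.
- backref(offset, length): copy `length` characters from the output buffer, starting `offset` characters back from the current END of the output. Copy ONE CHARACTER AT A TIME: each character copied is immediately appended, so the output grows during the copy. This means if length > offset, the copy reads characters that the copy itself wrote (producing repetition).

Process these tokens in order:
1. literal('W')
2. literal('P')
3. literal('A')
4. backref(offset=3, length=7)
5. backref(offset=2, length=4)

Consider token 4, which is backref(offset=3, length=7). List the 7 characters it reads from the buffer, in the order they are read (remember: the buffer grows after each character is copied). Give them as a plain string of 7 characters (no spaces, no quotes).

Token 1: literal('W'). Output: "W"
Token 2: literal('P'). Output: "WP"
Token 3: literal('A'). Output: "WPA"
Token 4: backref(off=3, len=7). Buffer before: "WPA" (len 3)
  byte 1: read out[0]='W', append. Buffer now: "WPAW"
  byte 2: read out[1]='P', append. Buffer now: "WPAWP"
  byte 3: read out[2]='A', append. Buffer now: "WPAWPA"
  byte 4: read out[3]='W', append. Buffer now: "WPAWPAW"
  byte 5: read out[4]='P', append. Buffer now: "WPAWPAWP"
  byte 6: read out[5]='A', append. Buffer now: "WPAWPAWPA"
  byte 7: read out[6]='W', append. Buffer now: "WPAWPAWPAW"

Answer: WPAWPAW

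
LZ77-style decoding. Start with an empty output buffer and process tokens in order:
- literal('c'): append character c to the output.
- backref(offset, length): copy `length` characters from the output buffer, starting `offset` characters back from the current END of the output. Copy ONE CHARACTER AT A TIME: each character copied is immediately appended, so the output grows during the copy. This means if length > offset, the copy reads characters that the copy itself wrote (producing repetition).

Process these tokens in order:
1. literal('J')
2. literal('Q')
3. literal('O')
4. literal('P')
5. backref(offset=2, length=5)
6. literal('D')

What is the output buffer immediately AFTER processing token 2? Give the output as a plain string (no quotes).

Answer: JQ

Derivation:
Token 1: literal('J'). Output: "J"
Token 2: literal('Q'). Output: "JQ"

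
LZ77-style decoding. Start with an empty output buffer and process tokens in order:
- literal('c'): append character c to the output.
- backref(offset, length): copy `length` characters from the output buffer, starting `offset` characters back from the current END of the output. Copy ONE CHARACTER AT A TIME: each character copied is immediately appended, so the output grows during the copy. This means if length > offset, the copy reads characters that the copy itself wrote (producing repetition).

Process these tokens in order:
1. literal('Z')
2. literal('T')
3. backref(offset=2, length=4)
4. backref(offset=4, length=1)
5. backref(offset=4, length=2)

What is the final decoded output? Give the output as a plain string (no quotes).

Token 1: literal('Z'). Output: "Z"
Token 2: literal('T'). Output: "ZT"
Token 3: backref(off=2, len=4) (overlapping!). Copied 'ZTZT' from pos 0. Output: "ZTZTZT"
Token 4: backref(off=4, len=1). Copied 'Z' from pos 2. Output: "ZTZTZTZ"
Token 5: backref(off=4, len=2). Copied 'TZ' from pos 3. Output: "ZTZTZTZTZ"

Answer: ZTZTZTZTZ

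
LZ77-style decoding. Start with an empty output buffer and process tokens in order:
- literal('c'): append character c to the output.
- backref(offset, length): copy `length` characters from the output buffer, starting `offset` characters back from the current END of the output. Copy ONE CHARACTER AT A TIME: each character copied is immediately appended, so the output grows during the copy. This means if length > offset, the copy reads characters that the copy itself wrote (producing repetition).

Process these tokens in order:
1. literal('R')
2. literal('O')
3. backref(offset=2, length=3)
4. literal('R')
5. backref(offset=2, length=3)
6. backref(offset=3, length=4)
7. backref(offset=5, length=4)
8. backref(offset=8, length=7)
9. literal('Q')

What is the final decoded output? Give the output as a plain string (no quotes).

Answer: RORORRRRRRRRRRRRRRRRRRRRQ

Derivation:
Token 1: literal('R'). Output: "R"
Token 2: literal('O'). Output: "RO"
Token 3: backref(off=2, len=3) (overlapping!). Copied 'ROR' from pos 0. Output: "ROROR"
Token 4: literal('R'). Output: "RORORR"
Token 5: backref(off=2, len=3) (overlapping!). Copied 'RRR' from pos 4. Output: "RORORRRRR"
Token 6: backref(off=3, len=4) (overlapping!). Copied 'RRRR' from pos 6. Output: "RORORRRRRRRRR"
Token 7: backref(off=5, len=4). Copied 'RRRR' from pos 8. Output: "RORORRRRRRRRRRRRR"
Token 8: backref(off=8, len=7). Copied 'RRRRRRR' from pos 9. Output: "RORORRRRRRRRRRRRRRRRRRRR"
Token 9: literal('Q'). Output: "RORORRRRRRRRRRRRRRRRRRRRQ"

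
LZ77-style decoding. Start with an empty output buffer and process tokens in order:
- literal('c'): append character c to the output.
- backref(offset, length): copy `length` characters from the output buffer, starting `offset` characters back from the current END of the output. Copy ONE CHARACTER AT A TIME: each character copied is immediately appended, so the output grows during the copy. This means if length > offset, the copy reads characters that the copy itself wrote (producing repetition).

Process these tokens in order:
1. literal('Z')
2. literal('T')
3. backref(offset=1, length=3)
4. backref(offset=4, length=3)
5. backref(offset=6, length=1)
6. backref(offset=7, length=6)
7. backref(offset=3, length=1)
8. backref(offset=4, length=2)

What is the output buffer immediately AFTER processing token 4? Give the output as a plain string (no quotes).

Token 1: literal('Z'). Output: "Z"
Token 2: literal('T'). Output: "ZT"
Token 3: backref(off=1, len=3) (overlapping!). Copied 'TTT' from pos 1. Output: "ZTTTT"
Token 4: backref(off=4, len=3). Copied 'TTT' from pos 1. Output: "ZTTTTTTT"

Answer: ZTTTTTTT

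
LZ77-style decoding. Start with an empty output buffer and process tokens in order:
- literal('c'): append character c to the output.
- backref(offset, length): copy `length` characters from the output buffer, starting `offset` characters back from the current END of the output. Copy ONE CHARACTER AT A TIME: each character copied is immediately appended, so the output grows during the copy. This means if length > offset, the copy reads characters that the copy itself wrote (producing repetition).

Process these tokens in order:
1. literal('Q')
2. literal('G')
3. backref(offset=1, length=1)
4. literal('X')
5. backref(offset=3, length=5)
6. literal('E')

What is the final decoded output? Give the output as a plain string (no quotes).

Answer: QGGXGGXGGE

Derivation:
Token 1: literal('Q'). Output: "Q"
Token 2: literal('G'). Output: "QG"
Token 3: backref(off=1, len=1). Copied 'G' from pos 1. Output: "QGG"
Token 4: literal('X'). Output: "QGGX"
Token 5: backref(off=3, len=5) (overlapping!). Copied 'GGXGG' from pos 1. Output: "QGGXGGXGG"
Token 6: literal('E'). Output: "QGGXGGXGGE"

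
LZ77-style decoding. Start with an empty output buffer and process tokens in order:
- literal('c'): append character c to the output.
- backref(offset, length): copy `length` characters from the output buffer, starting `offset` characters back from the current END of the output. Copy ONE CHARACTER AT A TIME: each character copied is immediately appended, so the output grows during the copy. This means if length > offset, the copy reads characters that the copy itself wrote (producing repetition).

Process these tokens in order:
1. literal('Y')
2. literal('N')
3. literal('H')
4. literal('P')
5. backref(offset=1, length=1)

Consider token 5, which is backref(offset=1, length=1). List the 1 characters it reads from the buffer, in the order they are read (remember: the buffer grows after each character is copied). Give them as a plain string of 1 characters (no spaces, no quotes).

Token 1: literal('Y'). Output: "Y"
Token 2: literal('N'). Output: "YN"
Token 3: literal('H'). Output: "YNH"
Token 4: literal('P'). Output: "YNHP"
Token 5: backref(off=1, len=1). Buffer before: "YNHP" (len 4)
  byte 1: read out[3]='P', append. Buffer now: "YNHPP"

Answer: P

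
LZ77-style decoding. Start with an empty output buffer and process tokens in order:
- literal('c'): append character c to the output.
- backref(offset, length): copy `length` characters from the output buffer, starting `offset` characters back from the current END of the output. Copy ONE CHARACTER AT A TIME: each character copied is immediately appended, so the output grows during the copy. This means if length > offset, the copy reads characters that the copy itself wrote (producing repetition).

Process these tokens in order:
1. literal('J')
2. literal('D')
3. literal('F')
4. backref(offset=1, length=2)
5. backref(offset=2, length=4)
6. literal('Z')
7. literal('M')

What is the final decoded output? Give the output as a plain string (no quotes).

Answer: JDFFFFFFFZM

Derivation:
Token 1: literal('J'). Output: "J"
Token 2: literal('D'). Output: "JD"
Token 3: literal('F'). Output: "JDF"
Token 4: backref(off=1, len=2) (overlapping!). Copied 'FF' from pos 2. Output: "JDFFF"
Token 5: backref(off=2, len=4) (overlapping!). Copied 'FFFF' from pos 3. Output: "JDFFFFFFF"
Token 6: literal('Z'). Output: "JDFFFFFFFZ"
Token 7: literal('M'). Output: "JDFFFFFFFZM"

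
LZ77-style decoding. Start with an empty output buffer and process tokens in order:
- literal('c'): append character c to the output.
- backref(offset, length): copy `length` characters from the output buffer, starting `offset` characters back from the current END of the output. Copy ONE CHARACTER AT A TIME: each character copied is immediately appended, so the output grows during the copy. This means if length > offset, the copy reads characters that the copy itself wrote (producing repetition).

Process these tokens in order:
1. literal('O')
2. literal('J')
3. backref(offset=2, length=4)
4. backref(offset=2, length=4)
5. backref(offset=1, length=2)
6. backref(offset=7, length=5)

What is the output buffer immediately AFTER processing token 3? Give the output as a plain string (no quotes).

Answer: OJOJOJ

Derivation:
Token 1: literal('O'). Output: "O"
Token 2: literal('J'). Output: "OJ"
Token 3: backref(off=2, len=4) (overlapping!). Copied 'OJOJ' from pos 0. Output: "OJOJOJ"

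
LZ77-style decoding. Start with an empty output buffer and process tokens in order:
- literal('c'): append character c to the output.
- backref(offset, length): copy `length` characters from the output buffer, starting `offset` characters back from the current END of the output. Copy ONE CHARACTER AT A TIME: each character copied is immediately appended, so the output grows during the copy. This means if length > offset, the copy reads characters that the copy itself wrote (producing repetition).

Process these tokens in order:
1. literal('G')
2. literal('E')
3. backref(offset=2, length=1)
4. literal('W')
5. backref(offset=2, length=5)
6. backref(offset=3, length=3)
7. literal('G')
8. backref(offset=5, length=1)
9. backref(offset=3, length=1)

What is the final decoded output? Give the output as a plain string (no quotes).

Answer: GEGWGWGWGGWGGGG

Derivation:
Token 1: literal('G'). Output: "G"
Token 2: literal('E'). Output: "GE"
Token 3: backref(off=2, len=1). Copied 'G' from pos 0. Output: "GEG"
Token 4: literal('W'). Output: "GEGW"
Token 5: backref(off=2, len=5) (overlapping!). Copied 'GWGWG' from pos 2. Output: "GEGWGWGWG"
Token 6: backref(off=3, len=3). Copied 'GWG' from pos 6. Output: "GEGWGWGWGGWG"
Token 7: literal('G'). Output: "GEGWGWGWGGWGG"
Token 8: backref(off=5, len=1). Copied 'G' from pos 8. Output: "GEGWGWGWGGWGGG"
Token 9: backref(off=3, len=1). Copied 'G' from pos 11. Output: "GEGWGWGWGGWGGGG"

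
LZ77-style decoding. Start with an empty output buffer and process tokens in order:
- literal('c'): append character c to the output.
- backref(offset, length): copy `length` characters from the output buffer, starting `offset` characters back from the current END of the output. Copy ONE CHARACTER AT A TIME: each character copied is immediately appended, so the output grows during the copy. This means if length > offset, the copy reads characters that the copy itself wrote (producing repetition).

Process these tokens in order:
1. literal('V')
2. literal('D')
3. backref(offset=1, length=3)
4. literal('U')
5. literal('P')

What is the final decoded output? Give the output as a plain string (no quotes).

Token 1: literal('V'). Output: "V"
Token 2: literal('D'). Output: "VD"
Token 3: backref(off=1, len=3) (overlapping!). Copied 'DDD' from pos 1. Output: "VDDDD"
Token 4: literal('U'). Output: "VDDDDU"
Token 5: literal('P'). Output: "VDDDDUP"

Answer: VDDDDUP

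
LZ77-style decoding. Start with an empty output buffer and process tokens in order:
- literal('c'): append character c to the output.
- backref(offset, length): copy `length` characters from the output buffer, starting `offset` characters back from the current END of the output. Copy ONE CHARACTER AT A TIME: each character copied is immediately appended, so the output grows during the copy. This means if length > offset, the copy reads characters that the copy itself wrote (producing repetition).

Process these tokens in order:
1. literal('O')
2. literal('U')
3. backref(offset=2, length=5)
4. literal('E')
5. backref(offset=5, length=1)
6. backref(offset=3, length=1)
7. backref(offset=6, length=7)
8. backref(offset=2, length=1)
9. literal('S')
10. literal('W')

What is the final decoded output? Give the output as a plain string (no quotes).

Answer: OUOUOUOEUOOUOEUOOOSW

Derivation:
Token 1: literal('O'). Output: "O"
Token 2: literal('U'). Output: "OU"
Token 3: backref(off=2, len=5) (overlapping!). Copied 'OUOUO' from pos 0. Output: "OUOUOUO"
Token 4: literal('E'). Output: "OUOUOUOE"
Token 5: backref(off=5, len=1). Copied 'U' from pos 3. Output: "OUOUOUOEU"
Token 6: backref(off=3, len=1). Copied 'O' from pos 6. Output: "OUOUOUOEUO"
Token 7: backref(off=6, len=7) (overlapping!). Copied 'OUOEUOO' from pos 4. Output: "OUOUOUOEUOOUOEUOO"
Token 8: backref(off=2, len=1). Copied 'O' from pos 15. Output: "OUOUOUOEUOOUOEUOOO"
Token 9: literal('S'). Output: "OUOUOUOEUOOUOEUOOOS"
Token 10: literal('W'). Output: "OUOUOUOEUOOUOEUOOOSW"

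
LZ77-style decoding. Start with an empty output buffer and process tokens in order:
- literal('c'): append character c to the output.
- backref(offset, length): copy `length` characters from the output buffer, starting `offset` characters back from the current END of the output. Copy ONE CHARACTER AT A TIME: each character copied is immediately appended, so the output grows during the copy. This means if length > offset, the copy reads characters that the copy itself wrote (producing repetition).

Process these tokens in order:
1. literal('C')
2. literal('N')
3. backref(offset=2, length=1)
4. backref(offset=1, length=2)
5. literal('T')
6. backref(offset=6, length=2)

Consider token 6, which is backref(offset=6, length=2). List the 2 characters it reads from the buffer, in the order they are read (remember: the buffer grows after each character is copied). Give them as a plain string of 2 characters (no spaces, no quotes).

Token 1: literal('C'). Output: "C"
Token 2: literal('N'). Output: "CN"
Token 3: backref(off=2, len=1). Copied 'C' from pos 0. Output: "CNC"
Token 4: backref(off=1, len=2) (overlapping!). Copied 'CC' from pos 2. Output: "CNCCC"
Token 5: literal('T'). Output: "CNCCCT"
Token 6: backref(off=6, len=2). Buffer before: "CNCCCT" (len 6)
  byte 1: read out[0]='C', append. Buffer now: "CNCCCTC"
  byte 2: read out[1]='N', append. Buffer now: "CNCCCTCN"

Answer: CN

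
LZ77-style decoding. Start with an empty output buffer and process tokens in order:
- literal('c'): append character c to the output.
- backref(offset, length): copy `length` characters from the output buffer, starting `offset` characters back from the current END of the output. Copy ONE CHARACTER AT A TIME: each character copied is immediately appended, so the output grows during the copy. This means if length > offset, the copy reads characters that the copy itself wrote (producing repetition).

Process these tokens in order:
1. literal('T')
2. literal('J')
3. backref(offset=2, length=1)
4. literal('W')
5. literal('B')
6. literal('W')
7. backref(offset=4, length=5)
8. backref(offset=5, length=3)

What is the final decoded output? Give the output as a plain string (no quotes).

Token 1: literal('T'). Output: "T"
Token 2: literal('J'). Output: "TJ"
Token 3: backref(off=2, len=1). Copied 'T' from pos 0. Output: "TJT"
Token 4: literal('W'). Output: "TJTW"
Token 5: literal('B'). Output: "TJTWB"
Token 6: literal('W'). Output: "TJTWBW"
Token 7: backref(off=4, len=5) (overlapping!). Copied 'TWBWT' from pos 2. Output: "TJTWBWTWBWT"
Token 8: backref(off=5, len=3). Copied 'TWB' from pos 6. Output: "TJTWBWTWBWTTWB"

Answer: TJTWBWTWBWTTWB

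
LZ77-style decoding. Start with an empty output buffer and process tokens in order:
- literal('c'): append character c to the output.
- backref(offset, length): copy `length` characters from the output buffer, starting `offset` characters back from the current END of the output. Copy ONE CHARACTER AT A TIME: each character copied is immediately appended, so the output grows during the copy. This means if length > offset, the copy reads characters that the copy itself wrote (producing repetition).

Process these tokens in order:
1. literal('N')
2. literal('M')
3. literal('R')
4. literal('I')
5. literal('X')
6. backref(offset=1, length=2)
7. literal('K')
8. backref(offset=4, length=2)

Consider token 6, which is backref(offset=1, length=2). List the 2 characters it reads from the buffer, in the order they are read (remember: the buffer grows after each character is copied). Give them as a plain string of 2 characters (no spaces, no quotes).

Answer: XX

Derivation:
Token 1: literal('N'). Output: "N"
Token 2: literal('M'). Output: "NM"
Token 3: literal('R'). Output: "NMR"
Token 4: literal('I'). Output: "NMRI"
Token 5: literal('X'). Output: "NMRIX"
Token 6: backref(off=1, len=2). Buffer before: "NMRIX" (len 5)
  byte 1: read out[4]='X', append. Buffer now: "NMRIXX"
  byte 2: read out[5]='X', append. Buffer now: "NMRIXXX"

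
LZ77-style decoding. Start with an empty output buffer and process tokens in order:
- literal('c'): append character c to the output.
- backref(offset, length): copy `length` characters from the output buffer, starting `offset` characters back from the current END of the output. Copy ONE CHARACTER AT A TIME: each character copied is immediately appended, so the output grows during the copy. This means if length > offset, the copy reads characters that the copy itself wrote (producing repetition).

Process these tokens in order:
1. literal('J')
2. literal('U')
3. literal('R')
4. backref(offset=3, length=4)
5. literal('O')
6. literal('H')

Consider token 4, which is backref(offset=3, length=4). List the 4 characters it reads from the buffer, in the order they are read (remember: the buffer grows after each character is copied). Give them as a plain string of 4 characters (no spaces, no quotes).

Token 1: literal('J'). Output: "J"
Token 2: literal('U'). Output: "JU"
Token 3: literal('R'). Output: "JUR"
Token 4: backref(off=3, len=4). Buffer before: "JUR" (len 3)
  byte 1: read out[0]='J', append. Buffer now: "JURJ"
  byte 2: read out[1]='U', append. Buffer now: "JURJU"
  byte 3: read out[2]='R', append. Buffer now: "JURJUR"
  byte 4: read out[3]='J', append. Buffer now: "JURJURJ"

Answer: JURJ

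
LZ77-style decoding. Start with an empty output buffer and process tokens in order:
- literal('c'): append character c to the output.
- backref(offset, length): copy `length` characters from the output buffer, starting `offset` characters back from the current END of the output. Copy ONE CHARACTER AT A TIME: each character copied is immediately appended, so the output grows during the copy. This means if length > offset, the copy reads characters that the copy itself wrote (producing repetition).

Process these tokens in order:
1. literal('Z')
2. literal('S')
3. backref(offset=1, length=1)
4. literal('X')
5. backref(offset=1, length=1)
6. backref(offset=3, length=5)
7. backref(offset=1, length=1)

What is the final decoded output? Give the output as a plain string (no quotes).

Answer: ZSSXXSXXSXX

Derivation:
Token 1: literal('Z'). Output: "Z"
Token 2: literal('S'). Output: "ZS"
Token 3: backref(off=1, len=1). Copied 'S' from pos 1. Output: "ZSS"
Token 4: literal('X'). Output: "ZSSX"
Token 5: backref(off=1, len=1). Copied 'X' from pos 3. Output: "ZSSXX"
Token 6: backref(off=3, len=5) (overlapping!). Copied 'SXXSX' from pos 2. Output: "ZSSXXSXXSX"
Token 7: backref(off=1, len=1). Copied 'X' from pos 9. Output: "ZSSXXSXXSXX"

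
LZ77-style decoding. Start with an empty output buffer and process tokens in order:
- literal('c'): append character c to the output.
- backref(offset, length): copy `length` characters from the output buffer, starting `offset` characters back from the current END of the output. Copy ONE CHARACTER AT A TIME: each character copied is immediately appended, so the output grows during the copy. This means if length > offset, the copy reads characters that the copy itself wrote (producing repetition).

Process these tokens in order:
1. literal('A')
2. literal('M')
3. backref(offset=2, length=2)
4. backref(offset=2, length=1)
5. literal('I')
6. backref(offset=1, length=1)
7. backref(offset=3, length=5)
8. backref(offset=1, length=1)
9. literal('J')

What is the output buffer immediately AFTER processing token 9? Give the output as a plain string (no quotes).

Token 1: literal('A'). Output: "A"
Token 2: literal('M'). Output: "AM"
Token 3: backref(off=2, len=2). Copied 'AM' from pos 0. Output: "AMAM"
Token 4: backref(off=2, len=1). Copied 'A' from pos 2. Output: "AMAMA"
Token 5: literal('I'). Output: "AMAMAI"
Token 6: backref(off=1, len=1). Copied 'I' from pos 5. Output: "AMAMAII"
Token 7: backref(off=3, len=5) (overlapping!). Copied 'AIIAI' from pos 4. Output: "AMAMAIIAIIAI"
Token 8: backref(off=1, len=1). Copied 'I' from pos 11. Output: "AMAMAIIAIIAII"
Token 9: literal('J'). Output: "AMAMAIIAIIAIIJ"

Answer: AMAMAIIAIIAIIJ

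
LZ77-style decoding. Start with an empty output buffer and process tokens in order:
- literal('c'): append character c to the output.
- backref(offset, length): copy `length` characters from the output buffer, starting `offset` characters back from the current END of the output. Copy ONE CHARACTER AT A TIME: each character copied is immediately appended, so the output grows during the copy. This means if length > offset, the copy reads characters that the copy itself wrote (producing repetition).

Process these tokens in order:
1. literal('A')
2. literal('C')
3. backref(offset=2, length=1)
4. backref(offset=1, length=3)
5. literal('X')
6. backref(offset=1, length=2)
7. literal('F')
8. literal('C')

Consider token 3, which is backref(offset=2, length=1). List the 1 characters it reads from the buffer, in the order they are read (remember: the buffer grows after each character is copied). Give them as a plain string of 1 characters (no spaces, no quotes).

Token 1: literal('A'). Output: "A"
Token 2: literal('C'). Output: "AC"
Token 3: backref(off=2, len=1). Buffer before: "AC" (len 2)
  byte 1: read out[0]='A', append. Buffer now: "ACA"

Answer: A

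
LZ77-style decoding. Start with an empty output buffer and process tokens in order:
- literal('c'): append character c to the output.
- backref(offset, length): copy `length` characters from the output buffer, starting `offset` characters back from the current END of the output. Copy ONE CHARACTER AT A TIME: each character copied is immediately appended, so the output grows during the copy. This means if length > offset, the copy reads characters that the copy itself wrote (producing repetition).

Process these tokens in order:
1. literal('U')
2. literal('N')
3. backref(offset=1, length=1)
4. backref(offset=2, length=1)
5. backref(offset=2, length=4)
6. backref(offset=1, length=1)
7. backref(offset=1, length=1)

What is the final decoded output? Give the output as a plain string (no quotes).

Answer: UNNNNNNNNN

Derivation:
Token 1: literal('U'). Output: "U"
Token 2: literal('N'). Output: "UN"
Token 3: backref(off=1, len=1). Copied 'N' from pos 1. Output: "UNN"
Token 4: backref(off=2, len=1). Copied 'N' from pos 1. Output: "UNNN"
Token 5: backref(off=2, len=4) (overlapping!). Copied 'NNNN' from pos 2. Output: "UNNNNNNN"
Token 6: backref(off=1, len=1). Copied 'N' from pos 7. Output: "UNNNNNNNN"
Token 7: backref(off=1, len=1). Copied 'N' from pos 8. Output: "UNNNNNNNNN"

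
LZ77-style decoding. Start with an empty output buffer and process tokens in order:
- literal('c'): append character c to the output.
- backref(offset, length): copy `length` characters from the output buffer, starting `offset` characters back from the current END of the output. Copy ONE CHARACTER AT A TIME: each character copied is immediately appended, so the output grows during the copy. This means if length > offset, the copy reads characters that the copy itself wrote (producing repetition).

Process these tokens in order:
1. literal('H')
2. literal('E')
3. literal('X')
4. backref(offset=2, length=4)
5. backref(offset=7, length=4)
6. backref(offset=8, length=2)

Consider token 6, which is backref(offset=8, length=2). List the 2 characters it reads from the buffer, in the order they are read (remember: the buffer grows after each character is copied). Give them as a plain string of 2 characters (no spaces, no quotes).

Token 1: literal('H'). Output: "H"
Token 2: literal('E'). Output: "HE"
Token 3: literal('X'). Output: "HEX"
Token 4: backref(off=2, len=4) (overlapping!). Copied 'EXEX' from pos 1. Output: "HEXEXEX"
Token 5: backref(off=7, len=4). Copied 'HEXE' from pos 0. Output: "HEXEXEXHEXE"
Token 6: backref(off=8, len=2). Buffer before: "HEXEXEXHEXE" (len 11)
  byte 1: read out[3]='E', append. Buffer now: "HEXEXEXHEXEE"
  byte 2: read out[4]='X', append. Buffer now: "HEXEXEXHEXEEX"

Answer: EX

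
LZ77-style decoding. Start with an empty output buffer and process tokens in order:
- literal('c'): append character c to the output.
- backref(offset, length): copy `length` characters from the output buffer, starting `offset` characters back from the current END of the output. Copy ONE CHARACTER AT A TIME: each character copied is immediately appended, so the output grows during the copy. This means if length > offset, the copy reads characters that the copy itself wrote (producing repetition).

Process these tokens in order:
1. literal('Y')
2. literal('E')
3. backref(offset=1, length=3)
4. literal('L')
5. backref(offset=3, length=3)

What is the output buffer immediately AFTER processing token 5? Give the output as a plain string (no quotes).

Answer: YEEEELEEL

Derivation:
Token 1: literal('Y'). Output: "Y"
Token 2: literal('E'). Output: "YE"
Token 3: backref(off=1, len=3) (overlapping!). Copied 'EEE' from pos 1. Output: "YEEEE"
Token 4: literal('L'). Output: "YEEEEL"
Token 5: backref(off=3, len=3). Copied 'EEL' from pos 3. Output: "YEEEELEEL"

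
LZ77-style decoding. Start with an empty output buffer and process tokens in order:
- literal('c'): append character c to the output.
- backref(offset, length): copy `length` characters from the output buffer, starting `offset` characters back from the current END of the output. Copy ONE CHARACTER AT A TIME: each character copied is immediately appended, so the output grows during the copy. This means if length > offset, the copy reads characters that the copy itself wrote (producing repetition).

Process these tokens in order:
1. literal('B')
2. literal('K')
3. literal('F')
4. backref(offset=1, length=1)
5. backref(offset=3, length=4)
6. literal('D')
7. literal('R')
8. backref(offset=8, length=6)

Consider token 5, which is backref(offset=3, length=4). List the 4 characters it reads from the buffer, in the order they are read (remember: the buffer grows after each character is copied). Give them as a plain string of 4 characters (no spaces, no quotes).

Token 1: literal('B'). Output: "B"
Token 2: literal('K'). Output: "BK"
Token 3: literal('F'). Output: "BKF"
Token 4: backref(off=1, len=1). Copied 'F' from pos 2. Output: "BKFF"
Token 5: backref(off=3, len=4). Buffer before: "BKFF" (len 4)
  byte 1: read out[1]='K', append. Buffer now: "BKFFK"
  byte 2: read out[2]='F', append. Buffer now: "BKFFKF"
  byte 3: read out[3]='F', append. Buffer now: "BKFFKFF"
  byte 4: read out[4]='K', append. Buffer now: "BKFFKFFK"

Answer: KFFK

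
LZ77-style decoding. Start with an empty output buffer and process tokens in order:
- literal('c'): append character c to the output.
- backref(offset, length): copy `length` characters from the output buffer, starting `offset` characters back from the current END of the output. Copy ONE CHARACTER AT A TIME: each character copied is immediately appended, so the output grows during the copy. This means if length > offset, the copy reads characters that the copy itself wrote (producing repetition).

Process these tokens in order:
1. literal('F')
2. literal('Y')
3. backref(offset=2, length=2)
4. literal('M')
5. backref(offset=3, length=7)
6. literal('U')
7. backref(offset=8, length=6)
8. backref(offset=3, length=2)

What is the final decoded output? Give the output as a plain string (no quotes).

Token 1: literal('F'). Output: "F"
Token 2: literal('Y'). Output: "FY"
Token 3: backref(off=2, len=2). Copied 'FY' from pos 0. Output: "FYFY"
Token 4: literal('M'). Output: "FYFYM"
Token 5: backref(off=3, len=7) (overlapping!). Copied 'FYMFYMF' from pos 2. Output: "FYFYMFYMFYMF"
Token 6: literal('U'). Output: "FYFYMFYMFYMFU"
Token 7: backref(off=8, len=6). Copied 'FYMFYM' from pos 5. Output: "FYFYMFYMFYMFUFYMFYM"
Token 8: backref(off=3, len=2). Copied 'FY' from pos 16. Output: "FYFYMFYMFYMFUFYMFYMFY"

Answer: FYFYMFYMFYMFUFYMFYMFY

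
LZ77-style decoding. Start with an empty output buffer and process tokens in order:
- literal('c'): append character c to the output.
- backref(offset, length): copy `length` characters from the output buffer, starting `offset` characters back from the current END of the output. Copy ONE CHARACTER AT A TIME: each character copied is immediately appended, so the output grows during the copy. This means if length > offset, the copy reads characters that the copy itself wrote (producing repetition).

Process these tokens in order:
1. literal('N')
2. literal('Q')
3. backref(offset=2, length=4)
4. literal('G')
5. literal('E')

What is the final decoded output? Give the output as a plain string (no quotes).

Token 1: literal('N'). Output: "N"
Token 2: literal('Q'). Output: "NQ"
Token 3: backref(off=2, len=4) (overlapping!). Copied 'NQNQ' from pos 0. Output: "NQNQNQ"
Token 4: literal('G'). Output: "NQNQNQG"
Token 5: literal('E'). Output: "NQNQNQGE"

Answer: NQNQNQGE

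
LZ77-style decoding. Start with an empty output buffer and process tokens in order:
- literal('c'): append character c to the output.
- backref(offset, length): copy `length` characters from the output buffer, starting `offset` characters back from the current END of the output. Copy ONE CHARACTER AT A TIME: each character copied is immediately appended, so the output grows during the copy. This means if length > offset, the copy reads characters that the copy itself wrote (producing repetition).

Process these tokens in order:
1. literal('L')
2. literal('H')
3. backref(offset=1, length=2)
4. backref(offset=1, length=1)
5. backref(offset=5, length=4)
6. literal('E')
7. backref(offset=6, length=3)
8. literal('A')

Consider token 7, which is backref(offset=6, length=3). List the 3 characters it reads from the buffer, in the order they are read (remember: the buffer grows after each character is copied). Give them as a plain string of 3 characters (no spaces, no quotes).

Token 1: literal('L'). Output: "L"
Token 2: literal('H'). Output: "LH"
Token 3: backref(off=1, len=2) (overlapping!). Copied 'HH' from pos 1. Output: "LHHH"
Token 4: backref(off=1, len=1). Copied 'H' from pos 3. Output: "LHHHH"
Token 5: backref(off=5, len=4). Copied 'LHHH' from pos 0. Output: "LHHHHLHHH"
Token 6: literal('E'). Output: "LHHHHLHHHE"
Token 7: backref(off=6, len=3). Buffer before: "LHHHHLHHHE" (len 10)
  byte 1: read out[4]='H', append. Buffer now: "LHHHHLHHHEH"
  byte 2: read out[5]='L', append. Buffer now: "LHHHHLHHHEHL"
  byte 3: read out[6]='H', append. Buffer now: "LHHHHLHHHEHLH"

Answer: HLH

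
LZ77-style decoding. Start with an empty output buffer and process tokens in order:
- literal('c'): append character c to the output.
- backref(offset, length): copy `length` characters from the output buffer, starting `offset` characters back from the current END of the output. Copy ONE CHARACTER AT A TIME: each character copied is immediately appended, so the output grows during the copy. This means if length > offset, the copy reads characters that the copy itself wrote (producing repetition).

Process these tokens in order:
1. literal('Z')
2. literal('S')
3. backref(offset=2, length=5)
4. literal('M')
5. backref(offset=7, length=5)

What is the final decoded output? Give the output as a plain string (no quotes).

Answer: ZSZSZSZMSZSZS

Derivation:
Token 1: literal('Z'). Output: "Z"
Token 2: literal('S'). Output: "ZS"
Token 3: backref(off=2, len=5) (overlapping!). Copied 'ZSZSZ' from pos 0. Output: "ZSZSZSZ"
Token 4: literal('M'). Output: "ZSZSZSZM"
Token 5: backref(off=7, len=5). Copied 'SZSZS' from pos 1. Output: "ZSZSZSZMSZSZS"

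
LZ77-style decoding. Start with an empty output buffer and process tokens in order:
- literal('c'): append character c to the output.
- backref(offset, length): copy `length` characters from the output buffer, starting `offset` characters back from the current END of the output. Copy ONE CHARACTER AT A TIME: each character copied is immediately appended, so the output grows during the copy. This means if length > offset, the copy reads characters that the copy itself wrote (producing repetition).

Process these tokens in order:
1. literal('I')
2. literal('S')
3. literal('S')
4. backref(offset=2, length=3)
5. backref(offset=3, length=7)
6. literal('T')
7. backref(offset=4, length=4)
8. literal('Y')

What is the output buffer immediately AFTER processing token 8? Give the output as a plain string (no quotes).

Answer: ISSSSSSSSSSSSTSSSTY

Derivation:
Token 1: literal('I'). Output: "I"
Token 2: literal('S'). Output: "IS"
Token 3: literal('S'). Output: "ISS"
Token 4: backref(off=2, len=3) (overlapping!). Copied 'SSS' from pos 1. Output: "ISSSSS"
Token 5: backref(off=3, len=7) (overlapping!). Copied 'SSSSSSS' from pos 3. Output: "ISSSSSSSSSSSS"
Token 6: literal('T'). Output: "ISSSSSSSSSSSST"
Token 7: backref(off=4, len=4). Copied 'SSST' from pos 10. Output: "ISSSSSSSSSSSSTSSST"
Token 8: literal('Y'). Output: "ISSSSSSSSSSSSTSSSTY"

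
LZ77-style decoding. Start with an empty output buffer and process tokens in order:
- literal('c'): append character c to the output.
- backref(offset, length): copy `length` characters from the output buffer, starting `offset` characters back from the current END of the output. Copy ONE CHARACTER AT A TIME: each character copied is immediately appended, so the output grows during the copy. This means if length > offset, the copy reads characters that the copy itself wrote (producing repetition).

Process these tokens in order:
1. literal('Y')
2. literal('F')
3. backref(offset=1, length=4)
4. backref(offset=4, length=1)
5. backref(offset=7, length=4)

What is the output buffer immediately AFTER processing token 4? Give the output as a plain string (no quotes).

Token 1: literal('Y'). Output: "Y"
Token 2: literal('F'). Output: "YF"
Token 3: backref(off=1, len=4) (overlapping!). Copied 'FFFF' from pos 1. Output: "YFFFFF"
Token 4: backref(off=4, len=1). Copied 'F' from pos 2. Output: "YFFFFFF"

Answer: YFFFFFF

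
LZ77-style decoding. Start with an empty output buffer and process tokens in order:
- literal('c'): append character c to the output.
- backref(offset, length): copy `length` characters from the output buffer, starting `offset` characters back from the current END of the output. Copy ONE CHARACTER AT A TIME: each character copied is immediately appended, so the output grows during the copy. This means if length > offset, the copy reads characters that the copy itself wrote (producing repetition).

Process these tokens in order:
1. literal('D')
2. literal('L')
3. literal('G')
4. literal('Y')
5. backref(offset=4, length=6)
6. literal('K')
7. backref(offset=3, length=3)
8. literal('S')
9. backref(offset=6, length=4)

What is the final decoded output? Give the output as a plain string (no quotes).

Token 1: literal('D'). Output: "D"
Token 2: literal('L'). Output: "DL"
Token 3: literal('G'). Output: "DLG"
Token 4: literal('Y'). Output: "DLGY"
Token 5: backref(off=4, len=6) (overlapping!). Copied 'DLGYDL' from pos 0. Output: "DLGYDLGYDL"
Token 6: literal('K'). Output: "DLGYDLGYDLK"
Token 7: backref(off=3, len=3). Copied 'DLK' from pos 8. Output: "DLGYDLGYDLKDLK"
Token 8: literal('S'). Output: "DLGYDLGYDLKDLKS"
Token 9: backref(off=6, len=4). Copied 'LKDL' from pos 9. Output: "DLGYDLGYDLKDLKSLKDL"

Answer: DLGYDLGYDLKDLKSLKDL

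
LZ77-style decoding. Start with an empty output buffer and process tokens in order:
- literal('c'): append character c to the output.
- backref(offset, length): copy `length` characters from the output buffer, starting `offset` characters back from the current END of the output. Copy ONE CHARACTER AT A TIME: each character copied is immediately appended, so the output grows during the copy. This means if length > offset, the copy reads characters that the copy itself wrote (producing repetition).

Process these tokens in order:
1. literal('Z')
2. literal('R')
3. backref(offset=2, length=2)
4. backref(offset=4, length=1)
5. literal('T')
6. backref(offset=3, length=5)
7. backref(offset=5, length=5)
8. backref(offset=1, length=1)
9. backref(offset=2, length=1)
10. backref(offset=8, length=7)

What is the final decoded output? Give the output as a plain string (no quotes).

Answer: ZRZRZTRZTRZRZTRZZZZRZTRZZ

Derivation:
Token 1: literal('Z'). Output: "Z"
Token 2: literal('R'). Output: "ZR"
Token 3: backref(off=2, len=2). Copied 'ZR' from pos 0. Output: "ZRZR"
Token 4: backref(off=4, len=1). Copied 'Z' from pos 0. Output: "ZRZRZ"
Token 5: literal('T'). Output: "ZRZRZT"
Token 6: backref(off=3, len=5) (overlapping!). Copied 'RZTRZ' from pos 3. Output: "ZRZRZTRZTRZ"
Token 7: backref(off=5, len=5). Copied 'RZTRZ' from pos 6. Output: "ZRZRZTRZTRZRZTRZ"
Token 8: backref(off=1, len=1). Copied 'Z' from pos 15. Output: "ZRZRZTRZTRZRZTRZZ"
Token 9: backref(off=2, len=1). Copied 'Z' from pos 15. Output: "ZRZRZTRZTRZRZTRZZZ"
Token 10: backref(off=8, len=7). Copied 'ZRZTRZZ' from pos 10. Output: "ZRZRZTRZTRZRZTRZZZZRZTRZZ"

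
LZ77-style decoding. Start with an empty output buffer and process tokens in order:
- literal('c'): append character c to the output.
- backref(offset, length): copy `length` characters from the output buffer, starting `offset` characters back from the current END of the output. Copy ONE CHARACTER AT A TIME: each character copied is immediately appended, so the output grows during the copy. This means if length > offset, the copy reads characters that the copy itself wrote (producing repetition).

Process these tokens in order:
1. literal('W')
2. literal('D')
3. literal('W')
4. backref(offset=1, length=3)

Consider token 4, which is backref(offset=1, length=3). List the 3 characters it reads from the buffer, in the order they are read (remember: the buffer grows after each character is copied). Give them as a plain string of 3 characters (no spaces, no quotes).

Token 1: literal('W'). Output: "W"
Token 2: literal('D'). Output: "WD"
Token 3: literal('W'). Output: "WDW"
Token 4: backref(off=1, len=3). Buffer before: "WDW" (len 3)
  byte 1: read out[2]='W', append. Buffer now: "WDWW"
  byte 2: read out[3]='W', append. Buffer now: "WDWWW"
  byte 3: read out[4]='W', append. Buffer now: "WDWWWW"

Answer: WWW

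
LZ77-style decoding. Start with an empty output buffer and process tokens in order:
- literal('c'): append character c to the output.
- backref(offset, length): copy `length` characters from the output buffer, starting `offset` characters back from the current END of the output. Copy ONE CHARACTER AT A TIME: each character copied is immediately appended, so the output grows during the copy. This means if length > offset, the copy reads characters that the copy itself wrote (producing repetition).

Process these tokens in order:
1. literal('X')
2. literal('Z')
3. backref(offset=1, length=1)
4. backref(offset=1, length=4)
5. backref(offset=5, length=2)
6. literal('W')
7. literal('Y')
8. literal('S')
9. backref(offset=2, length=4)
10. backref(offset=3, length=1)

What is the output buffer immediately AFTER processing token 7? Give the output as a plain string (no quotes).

Token 1: literal('X'). Output: "X"
Token 2: literal('Z'). Output: "XZ"
Token 3: backref(off=1, len=1). Copied 'Z' from pos 1. Output: "XZZ"
Token 4: backref(off=1, len=4) (overlapping!). Copied 'ZZZZ' from pos 2. Output: "XZZZZZZ"
Token 5: backref(off=5, len=2). Copied 'ZZ' from pos 2. Output: "XZZZZZZZZ"
Token 6: literal('W'). Output: "XZZZZZZZZW"
Token 7: literal('Y'). Output: "XZZZZZZZZWY"

Answer: XZZZZZZZZWY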